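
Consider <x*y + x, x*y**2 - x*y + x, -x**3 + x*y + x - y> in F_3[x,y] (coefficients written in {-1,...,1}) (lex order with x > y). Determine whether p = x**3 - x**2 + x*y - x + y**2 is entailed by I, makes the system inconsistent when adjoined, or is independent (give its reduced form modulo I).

First compute the reduced Gröbner basis of I by Buchberger's algorithm.
f_1 = x*y + x, LT = x*y.
f_2 = x*y**2 - x*y + x, LT = x*y**2.
f_3 = -x**3 + x*y + x - y, LT = x**3.

S(f_1,f_2): lcm = x*y**2. S = -x*y - x.
  leading term x*y: subtract (-1)·f_1 from -x*y - x → 0
  remainder 0.

S(f_1,f_3): lcm = x**3*y. S = x**3 + x*y**2 + x*y - y**2.
  leading term x**3: subtract (-1)·f_3 from x**3 + x*y**2 + x*y - y**2 → x*y**2 - x*y + x - y**2 - y
  leading term x*y**2: subtract (y)·f_1 from x*y**2 - x*y + x - y**2 - y → x*y + x - y**2 - y
  leading term x*y: subtract (1)·f_1 from x*y + x - y**2 - y → -y**2 - y
  leading term y**2: no divisor's leading term divides it; move -y**2 to the remainder.
  leading term y: no divisor's leading term divides it; move -y to the remainder.
  remainder -y**2 - y ≠ 0; add h_4 = -y**2 - y to the basis.

S(f_2,f_3): lcm = x**3*y**2. S = -x**3*y + x**3 + x*y**3 + x*y**2 - y**3.
  leading term x**3*y: subtract (-x**2)·f_1 from -x**3*y + x**3 + x*y**3 + x*y**2 - y**3 → -x**3 + x*y**3 + x*y**2 - y**3
  leading term x**3: subtract (1)·f_3 from -x**3 + x*y**3 + x*y**2 - y**3 → x*y**3 + x*y**2 - x*y - x - y**3 + y
  leading term x*y**3: subtract (y**2)·f_1 from x*y**3 + x*y**2 - x*y - x - y**3 + y → -x*y - x - y**3 + y
  leading term x*y: subtract (-1)·f_1 from -x*y - x - y**3 + y → -y**3 + y
  leading term y**3: subtract (y)·h_4 from -y**3 + y → y**2 + y
  leading term y**2: subtract (-1)·h_4 from y**2 + y → 0
  remainder 0.

S(f_1,h_4): lcm = x*y**2. S = 0.
  remainder 0.

S(f_2,h_4): lcm = x*y**2. S = x*y + x.
  leading term x*y: subtract (1)·f_1 from x*y + x → 0
  remainder 0.

S(f_3,h_4): leading monomials are coprime, so the S-polynomial reduces to 0 (Buchberger's first criterion).
Every S-polynomial of the final basis reduces to 0, so we have a Gröbner basis.
Inter-reduce: drop elements whose leading term is divisible by another's, tail-reduce, and make monic.
Reduced Gröbner basis: {x**3 + y, x*y + x, y**2 + y}.
Label its elements g_1 = x**3 + y, g_2 = x*y + x, g_3 = y**2 + y.

Reduce p = x**3 - x**2 + x*y - x + y**2 modulo G:
  leading term x**3: subtract (1)·g_1 from x**3 - x**2 + x*y - x + y**2 → -x**2 + x*y - x + y**2 - y
  leading term x**2: no divisor's leading term divides it; move -x**2 to the remainder.
  leading term x*y: subtract (1)·g_2 from x*y - x + y**2 - y → x + y**2 - y
  leading term x: no divisor's leading term divides it; move x to the remainder.
  leading term y**2: subtract (1)·g_3 from y**2 - y → y
  leading term y: no divisor's leading term divides it; move y to the remainder.
  normal form = -x**2 + x + y.
The normal form is nonzero, so p ∉ I. Since p minus its normal form lies in I, I + (p) = I + (r) where r = -x**2 + x + y; decide whether this ideal is the whole ring.
Run Buchberger on G together with r (pairs among the g_i already reduce to 0 since G is a Gröbner basis):
g_1 = x**3 + y, LT = x**3.
g_2 = x*y + x, LT = x*y.
g_3 = y**2 + y, LT = y**2.
r = -x**2 + x + y, LT = x**2.

S(g_1,g_2): lcm = x**3*y. S = -x**3 + y**2.
  leading term x**3: subtract (-1)·g_1 from -x**3 + y**2 → y**2 + y
  leading term y**2: subtract (1)·g_3 from y**2 + y → 0
  remainder 0.

S(g_1,g_3): leading monomials are coprime, so the S-polynomial reduces to 0 (Buchberger's first criterion).
S(g_1,r): lcm = x**3. S = x**2 + x*y + y.
  leading term x**2: subtract (-1)·r from x**2 + x*y + y → x*y + x - y
  leading term x*y: subtract (1)·g_2 from x*y + x - y → -y
  leading term y: no divisor's leading term divides it; move -y to the remainder.
  remainder -y ≠ 0; add m_5 = -y to the basis.

S(g_2,g_3): lcm = x*y**2. S = 0.
  remainder 0.

S(g_2,r): lcm = x**2*y. S = x**2 + x*y + y**2.
  leading term x**2: subtract (-1)·r from x**2 + x*y + y**2 → x*y + x + y**2 + y
  leading term x*y: subtract (1)·g_2 from x*y + x + y**2 + y → y**2 + y
  leading term y**2: subtract (1)·g_3 from y**2 + y → 0
  remainder 0.

S(g_3,r): leading monomials are coprime, so the S-polynomial reduces to 0 (Buchberger's first criterion).
S(g_1,m_5): leading monomials are coprime, so the S-polynomial reduces to 0 (Buchberger's first criterion).
S(g_2,m_5): lcm = x*y. S = x.
  leading term x: no divisor's leading term divides it; move x to the remainder.
  remainder x ≠ 0; add m_6 = x to the basis.

S(g_3,m_5): lcm = y**2. S = y.
  leading term y: subtract (-1)·m_5 from y → 0
  remainder 0.

S(r,m_5): leading monomials are coprime, so the S-polynomial reduces to 0 (Buchberger's first criterion).
S(g_1,m_6): lcm = x**3. S = y.
  leading term y: subtract (-1)·m_5 from y → 0
  remainder 0.

S(g_2,m_6): lcm = x*y. S = x.
  leading term x: subtract (1)·m_6 from x → 0
  remainder 0.

S(g_3,m_6): leading monomials are coprime, so the S-polynomial reduces to 0 (Buchberger's first criterion).
S(r,m_6): lcm = x**2. S = -x - y.
  leading term x: subtract (-1)·m_6 from -x - y → -y
  leading term y: subtract (1)·m_5 from -y → 0
  remainder 0.

S(m_5,m_6): leading monomials are coprime, so the S-polynomial reduces to 0 (Buchberger's first criterion).
Every S-polynomial of the final basis reduces to 0, so we have a Gröbner basis.
Inter-reduce: drop elements whose leading term is divisible by another's, tail-reduce, and make monic.
Reduced Gröbner basis: {x, y}.
The reduced Gröbner basis of I + (p) is {x, y} ≠ {1}, a proper ideal, so the enlarged system stays consistent: p is independent of I, with normal form -x**2 + x + y.

x**3 - x**2 + x*y - x + y**2 is independent of I; its normal form modulo I is -x**2 + x + y.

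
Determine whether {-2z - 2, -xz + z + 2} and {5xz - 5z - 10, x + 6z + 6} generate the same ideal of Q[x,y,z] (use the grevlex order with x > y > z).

No, the ideals differ.

Equality of ideals is decidable: compute both reduced Gröbner bases (unique for the ordering) and check whether they agree.
Buchberger on the first generating set:
f_1 = -2z - 2, LT = z.
f_2 = -xz + z + 2, LT = xz.

S(f_1,f_2): lcm = xz. S = x + z + 2.
  leading term x: no divisor's leading term divides it; move x to the remainder.
  leading term z: subtract (-1/2)·f_1 from z + 2 → 1
  leading term 1: no divisor's leading term divides it; move 1 to the remainder.
  remainder x + 1 ≠ 0; add g_3 = x + 1 to the basis.

S(f_1,g_3): leading monomials are coprime, so the S-polynomial reduces to 0 (Buchberger's first criterion).
S(f_2,g_3): lcm = xz. S = -2z - 2.
  leading term z: subtract (1)·f_1 from -2z - 2 → 0
  remainder 0.

Every S-polynomial of the final basis reduces to 0, so we have a Gröbner basis.
Inter-reduce: drop elements whose leading term is divisible by another's, tail-reduce, and make monic.
Reduced Gröbner basis: {x + 1, z + 1}.

Buchberger on the second generating set:
h_1 = 5xz - 5z - 10, LT = xz.
h_2 = x + 6z + 6, LT = x.

S(h_1,h_2): lcm = xz. S = -6z^2 - 7z - 2.
  leading term z^2: no divisor's leading term divides it; move -6z^2 to the remainder.
  leading term z: no divisor's leading term divides it; move -7z to the remainder.
  leading term 1: no divisor's leading term divides it; move -2 to the remainder.
  remainder -6z^2 - 7z - 2 ≠ 0; add k_3 = -6z^2 - 7z - 2 to the basis.

S(h_1,k_3): lcm = xz^2. S = -7/6xz - z^2 - 1/3x - 2z.
  leading term xz: subtract (-7/30)·h_1 from -7/6xz - z^2 - 1/3x - 2z → -z^2 - 1/3x - 19/6z - 7/3
  leading term z^2: subtract (1/6)·k_3 from -z^2 - 1/3x - 19/6z - 7/3 → -1/3x - 2z - 2
  leading term x: subtract (-1/3)·h_2 from -1/3x - 2z - 2 → 0
  remainder 0.

S(h_2,k_3): leading monomials are coprime, so the S-polynomial reduces to 0 (Buchberger's first criterion).
Every S-polynomial of the final basis reduces to 0, so we have a Gröbner basis.
Inter-reduce: drop elements whose leading term is divisible by another's, tail-reduce, and make monic.
Reduced Gröbner basis: {z^2 + 7/6z + 1/3, x + 6z + 6}.

The bases are distinct; the ideals are different.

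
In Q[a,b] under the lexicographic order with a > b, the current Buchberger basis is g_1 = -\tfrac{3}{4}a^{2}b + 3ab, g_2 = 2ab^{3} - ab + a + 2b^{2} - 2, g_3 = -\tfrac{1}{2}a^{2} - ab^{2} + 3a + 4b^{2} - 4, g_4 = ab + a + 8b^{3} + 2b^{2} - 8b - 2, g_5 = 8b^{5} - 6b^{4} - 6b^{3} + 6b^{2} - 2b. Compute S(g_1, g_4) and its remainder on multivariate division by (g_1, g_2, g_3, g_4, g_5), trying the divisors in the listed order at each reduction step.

lcm(LM(g_1), LM(g_4)) = a^{2}b.
S = (lcm/LT(g_1))·g_1 − (lcm/LT(g_4))·g_4 = -a^{2} - 8ab^{3} - 2ab^{2} + 4ab + 2a.
Reduce S modulo (g_1, g_2, g_3, g_4, g_5) in that order:
  leading term a^{2}: subtract (2)·g_3 from -a^{2} - 8ab^{3} - 2ab^{2} + 4ab + 2a → -8ab^{3} + 4ab - 4a - 8b^{2} + 8
  leading term ab^{3}: subtract (-4)·g_2 from -8ab^{3} + 4ab - 4a - 8b^{2} + 8 → 0
The remainder is 0, so this S-polynomial contributes no new basis element.

S(g_1, g_4) = -a^{2} - 8ab^{3} - 2ab^{2} + 4ab + 2a; remainder on division = 0.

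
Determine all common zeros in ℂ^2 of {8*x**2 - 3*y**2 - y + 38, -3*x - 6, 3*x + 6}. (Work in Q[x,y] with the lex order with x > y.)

{(-2, -5), (-2, 14/3)}

Compute a lex Gröbner basis by Buchberger's algorithm.
f_1 = 8*x**2 - 3*y**2 - y + 38, LT = x**2.
f_2 = -3*x - 6, LT = x.
f_3 = 3*x + 6, LT = x.

S(f_1,f_2): lcm = x**2. S = -2*x - 3/8*y**2 - 1/8*y + 19/4.
  leading term x: subtract (2/3)·f_2 from -2*x - 3/8*y**2 - 1/8*y + 19/4 → -3/8*y**2 - 1/8*y + 35/4
  leading term y**2: no divisor's leading term divides it; move -3/8*y**2 to the remainder.
  leading term y: no divisor's leading term divides it; move -1/8*y to the remainder.
  leading term 1: no divisor's leading term divides it; move 35/4 to the remainder.
  remainder -3/8*y**2 - 1/8*y + 35/4 ≠ 0; add h_4 = -3/8*y**2 - 1/8*y + 35/4 to the basis.

The other S-polynomials (S(f_1,f_3), S(f_2,f_3), S(f_1,h_4), S(f_2,h_4), S(f_3,h_4)) all reduce to 0 modulo the current basis, so we have a Gröbner basis.
Inter-reduce: drop elements whose leading term is divisible by another's, tail-reduce, and make monic.
Reduced Gröbner basis: {x + 2, y**2 + 1/3*y - 70/3}.

Since the basis is lex-ordered, y**2 + 1/3*y - 70/3 is univariate in y. Its roots are {-5, 14/3}. Back-substituting each root into the other basis elements fixes the other coordinates.
  y = -5: the earlier basis element becomes x + 2 = 0, giving x = -2 — point (-2, -5).
  y = 14/3: the earlier basis element becomes x + 2 = 0, giving x = -2 — point (-2, 14/3).
Check: every point annihilates each of the original generators.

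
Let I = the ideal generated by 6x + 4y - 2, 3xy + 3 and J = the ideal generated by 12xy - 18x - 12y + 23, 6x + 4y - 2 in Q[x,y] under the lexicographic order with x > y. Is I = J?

Two ideals are equal iff their reduced Gröbner bases coincide (the reduced basis is unique for a fixed ordering).
Buchberger on the first generating set:
f_1 = 6x + 4y - 2, LT = x.
f_2 = 3xy + 3, LT = xy.

S(f_1,f_2): lcm = xy. S = 2/3y^2 - 1/3y - 1.
  leading term y^2: no divisor's leading term divides it; move 2/3y^2 to the remainder.
  leading term y: no divisor's leading term divides it; move -1/3y to the remainder.
  leading term 1: no divisor's leading term divides it; move -1 to the remainder.
  remainder 2/3y^2 - 1/3y - 1 ≠ 0; add g_3 = 2/3y^2 - 1/3y - 1 to the basis.

The other S-polynomials (S(f_1,g_3), S(f_2,g_3)) all reduce to 0 modulo the current basis, so we have a Gröbner basis.
Inter-reduce: drop elements whose leading term is divisible by another's, tail-reduce, and make monic.
Reduced Gröbner basis: {x + 2/3y - 1/3, y^2 - 1/2y - 3/2}.

Buchberger on the second generating set:
h_1 = 12xy - 18x - 12y + 23, LT = xy.
h_2 = 6x + 4y - 2, LT = x.

S(h_1,h_2): lcm = xy. S = -3/2x - 2/3y^2 - 2/3y + 23/12.
  leading term x: subtract (-1/4)·h_2 from -3/2x - 2/3y^2 - 2/3y + 23/12 → -2/3y^2 + 1/3y + 17/12
  leading term y^2: no divisor's leading term divides it; move -2/3y^2 to the remainder.
  leading term y: no divisor's leading term divides it; move 1/3y to the remainder.
  leading term 1: no divisor's leading term divides it; move 17/12 to the remainder.
  remainder -2/3y^2 + 1/3y + 17/12 ≠ 0; add k_3 = -2/3y^2 + 1/3y + 17/12 to the basis.

The other S-polynomials (S(h_1,k_3), S(h_2,k_3)) all reduce to 0 modulo the current basis, so we have a Gröbner basis.
Inter-reduce: drop elements whose leading term is divisible by another's, tail-reduce, and make monic.
Reduced Gröbner basis: {x + 2/3y - 1/3, y^2 - 1/2y - 17/8}.

Since the reduced bases disagree, the two ideals are not the same.
The same test decides containment: I ⊆ J iff every generator of I reduces to 0 modulo a Gröbner basis of J.

No, the ideals differ.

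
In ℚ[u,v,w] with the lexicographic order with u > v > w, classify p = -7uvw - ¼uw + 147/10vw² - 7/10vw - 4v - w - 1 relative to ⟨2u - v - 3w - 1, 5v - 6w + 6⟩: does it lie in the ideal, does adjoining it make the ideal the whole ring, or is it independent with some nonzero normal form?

-7uvw - ¼uw + 147/10vw² - 7/10vw - 4v - w - 1 is independent of I; its normal form modulo I is -21/40w² - 231/40w + 19/5.

First compute the reduced Gröbner basis of I by Buchberger's algorithm.
f_1 = 2u - v - 3w - 1, LT = u.
f_2 = 5v - 6w + 6, LT = v.

S(f_1,f_2): leading monomials are coprime, so the S-polynomial reduces to 0 (Buchberger's first criterion).
Every S-polynomial of the final basis reduces to 0, so we have a Gröbner basis.
Inter-reduce: drop elements whose leading term is divisible by another's, tail-reduce, and make monic.
Reduced Gröbner basis: {u - 21/10w + 1/10, v - 6/5w + 6/5}.
Label its elements g_1 = u - 21/10w + 1/10, g_2 = v - 6/5w + 6/5.

Reduce p = -7uvw - ¼uw + 147/10vw² - 7/10vw - 4v - w - 1 modulo G:
  leading term uvw: subtract (-7vw)·g_1 from -7uvw - ¼uw + 147/10vw² - 7/10vw - 4v - w - 1 → -¼uw - 4v - w - 1
  leading term uw: subtract (-¼w)·g_1 from -¼uw - 4v - w - 1 → -4v - 21/40w² - 39/40w - 1
  leading term v: subtract (-4)·g_2 from -4v - 21/40w² - 39/40w - 1 → -21/40w² - 231/40w + 19/5
  leading term w²: no divisor's leading term divides it; move -21/40w² to the remainder.
  leading term w: no divisor's leading term divides it; move -231/40w to the remainder.
  leading term 1: no divisor's leading term divides it; move 19/5 to the remainder.
  normal form = -21/40w² - 231/40w + 19/5.
The normal form is nonzero, so p ∉ I. Since p minus its normal form lies in I, I + (p) = I + (r) where r = -21/40w² - 231/40w + 19/5; decide whether this ideal is the whole ring.
Run Buchberger on G together with r (pairs among the g_i already reduce to 0 since G is a Gröbner basis):
g_1 = u - 21/10w + 1/10, LT = u.
g_2 = v - 6/5w + 6/5, LT = v.
r = -21/40w² - 231/40w + 19/5, LT = w².

S(g_1,g_2): leading monomials are coprime, so the S-polynomial reduces to 0 (Buchberger's first criterion).
S(g_1,r): leading monomials are coprime, so the S-polynomial reduces to 0 (Buchberger's first criterion).
S(g_2,r): leading monomials are coprime, so the S-polynomial reduces to 0 (Buchberger's first criterion).
Every S-polynomial of the final basis reduces to 0, so we have a Gröbner basis.
Inter-reduce: drop elements whose leading term is divisible by another's, tail-reduce, and make monic.
Reduced Gröbner basis: {u - 21/10w + 1/10, v - 6/5w + 6/5, w² + 11w - 152/21}.
The reduced Gröbner basis of I + (p) is {u - 21/10w + 1/10, v - 6/5w + 6/5, w² + 11w - 152/21} ≠ {1}, a proper ideal, so the enlarged system stays consistent: p is independent of I, with normal form -21/40w² - 231/40w + 19/5.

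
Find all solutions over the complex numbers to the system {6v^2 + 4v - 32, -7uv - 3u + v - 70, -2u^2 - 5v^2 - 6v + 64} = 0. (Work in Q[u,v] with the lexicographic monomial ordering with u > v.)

{(-4, 2)}

Compute a lex Gröbner basis by Buchberger's algorithm.
f_1 = 6v^2 + 4v - 32, LT = v^2.
f_2 = -7uv - 3u + v - 70, LT = uv.
f_3 = -2u^2 - 5v^2 - 6v + 64, LT = u^2.

S(f_1,f_2): lcm = uv^2. S = 5/21uv - 16/3u + 1/7v^2 - 10v.
  leading term uv: subtract (-5/147)·f_2 from 5/21uv - 16/3u + 1/7v^2 - 10v → -799/147u + 1/7v^2 - 1465/147v - 50/21
  leading term u: no divisor's leading term divides it; move -799/147u to the remainder.
  leading term v^2: subtract (1/42)·f_1 from 1/7v^2 - 1465/147v - 50/21 → -493/49v - 34/21
  leading term v: no divisor's leading term divides it; move -493/49v to the remainder.
  leading term 1: no divisor's leading term divides it; move -34/21 to the remainder.
  remainder -799/147u - 493/49v - 34/21 ≠ 0; add h_4 = -799/147u - 493/49v - 34/21 to the basis.

S(f_2,f_3): lcm = u^2v. S = 3/7u^2 - 1/7uv + 10u - 5/2v^3 - 3v^2 + 32v.
  leading term u^2: subtract (-3/14)·f_3 from 3/7u^2 - 1/7uv + 10u - 5/2v^3 - 3v^2 + 32v → -1/7uv + 10u - 5/2v^3 - 57/14v^2 + 215/7v + 96/7
  leading term uv: subtract (1/49)·f_2 from -1/7uv + 10u - 5/2v^3 - 57/14v^2 + 215/7v + 96/7 → 493/49u - 5/2v^3 - 57/14v^2 + 1504/49v + 106/7
  leading term u: subtract (-87/47)·h_4 from 493/49u - 5/2v^3 - 57/14v^2 + 1504/49v + 106/7 → -5/2v^3 - 57/14v^2 + 3971/329v + 3996/329
  leading term v^3: subtract (-5/12v)·f_1 from -5/2v^3 - 57/14v^2 + 3971/329v + 3996/329 → -101/42v^2 - 1247/987v + 3996/329
  leading term v^2: subtract (-101/252)·f_1 from -101/42v^2 - 1247/987v + 3996/329 → 1006/2961v - 2012/2961
  leading term v: no divisor's leading term divides it; move 1006/2961v to the remainder.
  leading term 1: no divisor's leading term divides it; move -2012/2961 to the remainder.
  remainder 1006/2961v - 2012/2961 ≠ 0; add h_5 = 1006/2961v - 2012/2961 to the basis.

The other S-polynomials (S(f_1,f_3), S(f_1,h_4), S(f_2,h_4), S(f_3,h_4), S(f_1,h_5), S(f_2,h_5), S(f_3,h_5), S(h_4,h_5)) all reduce to 0 modulo the current basis, so we have a Gröbner basis.
Inter-reduce: drop elements whose leading term is divisible by another's, tail-reduce, and make monic.
Reduced Gröbner basis: {u + 4, v - 2}.

From the last basis element, v - 2 = 0, so v takes values in {2}. Each choice, substituted upward through the basis, yields the corresponding point(s) of the solution set.
  v = 2: the earlier basis element becomes u + 4 = 0, giving u = -4 — point (-4, 2).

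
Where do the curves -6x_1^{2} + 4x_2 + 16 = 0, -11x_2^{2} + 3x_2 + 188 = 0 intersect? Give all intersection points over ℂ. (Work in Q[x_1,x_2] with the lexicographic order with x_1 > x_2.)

Compute a lex Gröbner basis by Buchberger's algorithm.
f_1 = -6x_1^{2} + 4x_2 + 16, LT = x_1^{2}.
f_2 = -11x_2^{2} + 3x_2 + 188, LT = x_2^{2}.

The S-polynomials (S(f_1,f_2)) all reduce to 0 modulo the current basis, so we have a Gröbner basis.
Inter-reduce: drop elements whose leading term is divisible by another's, tail-reduce, and make monic.
Reduced Gröbner basis: {x_1^{2} - \tfrac{2}{3}x_2 - \tfrac{8}{3}, x_2^{2} - \tfrac{3}{11}x_2 - \tfrac{188}{11}}.

A lex Gröbner basis eliminates variables successively. Here x_2^{2} - \tfrac{3}{11}x_2 - \tfrac{188}{11} depends only on x_2, with roots {-4, 47/11}; lifting each root through the earlier basis elements recovers the full solutions.
  x_2 = -4: the earlier basis element becomes x_1^{2} = 0, giving x_1 = 0 — point (0, -4).
  x_2 = 47/11: the earlier basis element becomes x_1^{2} - \tfrac{182}{33} = 0, giving x_1 = -sqrt(6006)/33, sqrt(6006)/33 — points (-sqrt(6006)/33, 47/11), (sqrt(6006)/33, 47/11).
Check: every point annihilates each of the original generators.
This is the nonlinear analogue of row-reducing a linear system.

{(0, -4), (-sqrt(6006)/33, 47/11), (sqrt(6006)/33, 47/11)}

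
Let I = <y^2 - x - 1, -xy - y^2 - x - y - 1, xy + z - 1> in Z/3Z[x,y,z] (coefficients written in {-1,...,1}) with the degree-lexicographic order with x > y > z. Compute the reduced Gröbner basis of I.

The reduced Gröbner basis is the canonical form of the ideal for this ordering.

f_1 = y^2 - x - 1, LT = y^2.
f_2 = -xy - y^2 - x - y - 1, LT = xy.
f_3 = xy + z - 1, LT = xy.

S(f_1,f_2): lcm = xy^2. S = -y^3 - x^2 - xy - y^2 - x - y.
  reduce S modulo (f_1, f_2, f_3):
  remainder -x^2 - x ≠ 0; add g_4 = -x^2 - x to the basis.

S(f_1,f_3): lcm = xy^2. S = -x^2 - yz - x + y.
  reduce S modulo (f_1, f_2, f_3, g_4):
  remainder -yz + y ≠ 0; add g_5 = -yz + y to the basis.

S(f_2,f_3): lcm = xy. S = y^2 + x + y - z - 1.
  reduce S modulo (f_1, f_2, f_3, g_4, g_5):
  remainder -x + y - z ≠ 0; add g_6 = -x + y - z to the basis.

S(f_3,g_4): lcm = x^2y. S = -xy + xz - x.
  reduce S modulo (f_1, f_2, f_3, g_4, g_5, g_6):
  remainder -z^2 - z - 1 ≠ 0; add g_7 = -z^2 - z - 1 to the basis.

The other S-polynomials (S(f_1,g_4), S(f_2,g_4), S(f_1,g_5), S(f_2,g_5), S(f_3,g_5), S(g_4,g_5), S(f_1,g_6), S(f_2,g_6), S(f_3,g_6), S(g_4,g_6), S(g_5,g_6), S(f_1,g_7), S(f_2,g_7), S(f_3,g_7), S(g_4,g_7), S(g_5,g_7), S(g_6,g_7)) all reduce to 0 modulo the current basis, so we have a Gröbner basis.
Inter-reduce: drop elements whose leading term is divisible by another's, tail-reduce, and make monic.

G = {y^2 - y + z - 1, yz - y, z^2 + z + 1, x - y + z}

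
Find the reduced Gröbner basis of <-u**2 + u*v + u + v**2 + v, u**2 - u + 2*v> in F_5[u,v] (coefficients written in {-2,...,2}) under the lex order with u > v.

This is the nonlinear analogue of row-reducing a linear system.

f_1 = -u**2 + u*v + u + v**2 + v, LT = u**2.
f_2 = u**2 - u + 2*v, LT = u**2.

S(f_1,f_2): lcm = u**2. S = -u*v - v**2 + 2*v.
  reduce S modulo (f_1, f_2):
  remainder -u*v - v**2 + 2*v ≠ 0; add g_3 = -u*v - v**2 + 2*v to the basis.

S(f_1,g_3): lcm = u**2*v. S = -2*u*v**2 + u*v - v**3 - v**2.
  reduce S modulo (f_1, f_2, g_3):
  remainder v**3 - v**2 + 2*v ≠ 0; add g_4 = v**3 - v**2 + 2*v to the basis.

The other S-polynomials (S(f_2,g_3), S(f_1,g_4), S(f_2,g_4), S(g_3,g_4)) all reduce to 0 modulo the current basis, so we have a Gröbner basis.
Inter-reduce: drop elements whose leading term is divisible by another's, tail-reduce, and make monic.

G = {u**2 - u + 2*v, u*v + v**2 - 2*v, v**3 - v**2 + 2*v}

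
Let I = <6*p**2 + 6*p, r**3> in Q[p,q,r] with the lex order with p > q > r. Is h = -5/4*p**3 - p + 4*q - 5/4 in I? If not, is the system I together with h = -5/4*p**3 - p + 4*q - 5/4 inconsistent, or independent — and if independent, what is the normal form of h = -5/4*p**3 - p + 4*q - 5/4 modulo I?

-5/4*p**3 - p + 4*q - 5/4 is independent of I; its normal form modulo I is -9/4*p + 4*q - 5/4.

First compute the reduced Gröbner basis of I by Buchberger's algorithm.
f_1 = 6*p**2 + 6*p, LT = p**2.
f_2 = r**3, LT = r**3.

The S-polynomials (S(f_1,f_2)) all reduce to 0 modulo the current basis, so we have a Gröbner basis.
Inter-reduce: drop elements whose leading term is divisible by another's, tail-reduce, and make monic.
Reduced Gröbner basis: {p**2 + p, r**3}.
Label its elements g_1 = p**2 + p, g_2 = r**3.

Reduce h = -5/4*p**3 - p + 4*q - 5/4 modulo G:
  leading term p**3: subtract (-5/4*p)·g_1 from -5/4*p**3 - p + 4*q - 5/4 → 5/4*p**2 - p + 4*q - 5/4
  leading term p**2: subtract (5/4)·g_1 from 5/4*p**2 - p + 4*q - 5/4 → -9/4*p + 4*q - 5/4
  leading term p: no divisor's leading term divides it; move -9/4*p to the remainder.
  leading term q: no divisor's leading term divides it; move 4*q to the remainder.
  leading term 1: no divisor's leading term divides it; move -5/4 to the remainder.
  normal form = -9/4*p + 4*q - 5/4.
The normal form is nonzero, so h ∉ I. Since h minus its normal form lies in I, I + (h) = I + (n) where n = -9/4*p + 4*q - 5/4; decide whether this ideal is the whole ring.
Run Buchberger on G together with n (pairs among the g_i already reduce to 0 since G is a Gröbner basis):
g_1 = p**2 + p, LT = p**2.
g_2 = r**3, LT = r**3.
n = -9/4*p + 4*q - 5/4, LT = p.

S(g_1,n): lcm = p**2. S = 16/9*p*q + 4/9*p.
  leading term p*q: subtract (-64/81*q)·n from 16/9*p*q + 4/9*p → 4/9*p + 256/81*q**2 - 80/81*q
  leading term p: subtract (-16/81)·n from 4/9*p + 256/81*q**2 - 80/81*q → 256/81*q**2 - 16/81*q - 20/81
  leading term q**2: no divisor's leading term divides it; move 256/81*q**2 to the remainder.
  leading term q: no divisor's leading term divides it; move -16/81*q to the remainder.
  leading term 1: no divisor's leading term divides it; move -20/81 to the remainder.
  remainder 256/81*q**2 - 16/81*q - 20/81 ≠ 0; add m_4 = 256/81*q**2 - 16/81*q - 20/81 to the basis.

The other S-polynomials (S(g_1,g_2), S(g_2,n), S(g_1,m_4), S(g_2,m_4), S(n,m_4)) all reduce to 0 modulo the current basis, so we have a Gröbner basis.
Inter-reduce: drop elements whose leading term is divisible by another's, tail-reduce, and make monic.
Reduced Gröbner basis: {p - 16/9*q + 5/9, q**2 - 1/16*q - 5/64, r**3}.
The reduced Gröbner basis of I + (h) is {p - 16/9*q + 5/9, q**2 - 1/16*q - 5/64, r**3} ≠ {1}, a proper ideal, so the enlarged system stays consistent: h is independent of I, with normal form -9/4*p + 4*q - 5/4.

Ideal membership is decidable via reduction modulo a Gröbner basis.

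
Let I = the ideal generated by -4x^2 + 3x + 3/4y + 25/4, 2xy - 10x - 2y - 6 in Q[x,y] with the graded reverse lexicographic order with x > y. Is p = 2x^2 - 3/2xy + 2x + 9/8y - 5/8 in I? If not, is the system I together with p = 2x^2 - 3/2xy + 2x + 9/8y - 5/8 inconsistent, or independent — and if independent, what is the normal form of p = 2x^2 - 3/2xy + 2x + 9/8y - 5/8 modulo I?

First compute the reduced Gröbner basis of I by Buchberger's algorithm.
f_1 = -4x^2 + 3x + 3/4y + 25/4, LT = x^2.
f_2 = 2xy - 10x - 2y - 6, LT = xy.

S(f_1,f_2): lcm = x^2y. S = 5x^2 + 1/4xy - 3/16y^2 + 3x - 25/16y.
  leading term x^2: subtract (-5/4)·f_1 from 5x^2 + 1/4xy - 3/16y^2 + 3x - 25/16y → 1/4xy - 3/16y^2 + 27/4x - 5/8y + 125/16
  leading term xy: subtract (1/8)·f_2 from 1/4xy - 3/16y^2 + 27/4x - 5/8y + 125/16 → -3/16y^2 + 8x - 3/8y + 137/16
  leading term y^2: no divisor's leading term divides it; move -3/16y^2 to the remainder.
  leading term x: no divisor's leading term divides it; move 8x to the remainder.
  leading term y: no divisor's leading term divides it; move -3/8y to the remainder.
  leading term 1: no divisor's leading term divides it; move 137/16 to the remainder.
  remainder -3/16y^2 + 8x - 3/8y + 137/16 ≠ 0; add h_3 = -3/16y^2 + 8x - 3/8y + 137/16 to the basis.

S(f_1,h_3): leading monomials are coprime, so the S-polynomial reduces to 0 (Buchberger's first criterion).
S(f_2,h_3): lcm = xy^2. S = 128/3x^2 - 7xy - y^2 + 137/3x - 3y.
  leading term x^2: subtract (-32/3)·f_1 from 128/3x^2 - 7xy - y^2 + 137/3x - 3y → -7xy - y^2 + 233/3x + 5y + 200/3
  leading term xy: subtract (-7/2)·f_2 from -7xy - y^2 + 233/3x + 5y + 200/3 → -y^2 + 128/3x - 2y + 137/3
  leading term y^2: subtract (16/3)·h_3 from -y^2 + 128/3x - 2y + 137/3 → 0
  remainder 0.

Every S-polynomial of the final basis reduces to 0, so we have a Gröbner basis.
Inter-reduce: drop elements whose leading term is divisible by another's, tail-reduce, and make monic.
Reduced Gröbner basis: {x^2 - 3/4x - 3/16y - 25/16, xy - 5x - y - 3, y^2 - 128/3x + 2y - 137/3}.
Label its elements g_1 = x^2 - 3/4x - 3/16y - 25/16, g_2 = xy - 5x - y - 3, g_3 = y^2 - 128/3x + 2y - 137/3.

Reduce p = 2x^2 - 3/2xy + 2x + 9/8y - 5/8 modulo G:
  leading term x^2: subtract (2)·g_1 from 2x^2 - 3/2xy + 2x + 9/8y - 5/8 → -3/2xy + 7/2x + 3/2y + 5/2
  leading term xy: subtract (-3/2)·g_2 from -3/2xy + 7/2x + 3/2y + 5/2 → -4x - 2
  leading term x: no divisor's leading term divides it; move -4x to the remainder.
  leading term 1: no divisor's leading term divides it; move -2 to the remainder.
  normal form = -4x - 2.
The normal form is nonzero, so p ∉ I. Since p minus its normal form lies in I, I + (p) = I + (r) where r = -4x - 2; decide whether this ideal is the whole ring.
Run Buchberger on G together with r (pairs among the g_i already reduce to 0 since G is a Gröbner basis):
g_1 = x^2 - 3/4x - 3/16y - 25/16, LT = x^2.
g_2 = xy - 5x - y - 3, LT = xy.
g_3 = y^2 - 128/3x + 2y - 137/3, LT = y^2.
r = -4x - 2, LT = x.

S(g_1,g_2): lcm = x^2y. S = 5x^2 + 1/4xy - 3/16y^2 + 3x - 25/16y.
  leading term x^2: subtract (5)·g_1 from 5x^2 + 1/4xy - 3/16y^2 + 3x - 25/16y → 1/4xy - 3/16y^2 + 27/4x - 5/8y + 125/16
  leading term xy: subtract (1/4)·g_2 from 1/4xy - 3/16y^2 + 27/4x - 5/8y + 125/16 → -3/16y^2 + 8x - 3/8y + 137/16
  leading term y^2: subtract (-3/16)·g_3 from -3/16y^2 + 8x - 3/8y + 137/16 → 0
  remainder 0.

S(g_1,g_3): leading monomials are coprime, so the S-polynomial reduces to 0 (Buchberger's first criterion).
S(g_1,r): lcm = x^2. S = -5/4x - 3/16y - 25/16.
  leading term x: subtract (5/16)·r from -5/4x - 3/16y - 25/16 → -3/16y - 15/16
  leading term y: no divisor's leading term divides it; move -3/16y to the remainder.
  leading term 1: no divisor's leading term divides it; move -15/16 to the remainder.
  remainder -3/16y - 15/16 ≠ 0; add m_5 = -3/16y - 15/16 to the basis.

S(g_2,g_3): lcm = xy^2. S = 128/3x^2 - 7xy - y^2 + 137/3x - 3y.
  leading term x^2: subtract (128/3)·g_1 from 128/3x^2 - 7xy - y^2 + 137/3x - 3y → -7xy - y^2 + 233/3x + 5y + 200/3
  leading term xy: subtract (-7)·g_2 from -7xy - y^2 + 233/3x + 5y + 200/3 → -y^2 + 128/3x - 2y + 137/3
  leading term y^2: subtract (-1)·g_3 from -y^2 + 128/3x - 2y + 137/3 → 0
  remainder 0.

S(g_2,r): lcm = xy. S = -5x - 3/2y - 3.
  leading term x: subtract (5/4)·r from -5x - 3/2y - 3 → -3/2y - 1/2
  leading term y: subtract (8)·m_5 from -3/2y - 1/2 → 7
  leading term 1: no divisor's leading term divides it; move 7 to the remainder.
  remainder 7 ≠ 0; add m_6 = 7 to the basis.

S(g_3,r): leading monomials are coprime, so the S-polynomial reduces to 0 (Buchberger's first criterion).
S(g_1,m_5): leading monomials are coprime, so the S-polynomial reduces to 0 (Buchberger's first criterion).
S(g_2,m_5): lcm = xy. S = -10x - y - 3.
  leading term x: subtract (5/2)·r from -10x - y - 3 → -y + 2
  leading term y: subtract (16/3)·m_5 from -y + 2 → 7
  leading term 1: subtract (1)·m_6 from 7 → 0
  remainder 0.

S(g_3,m_5): lcm = y^2. S = -128/3x - 3y - 137/3.
  leading term x: subtract (32/3)·r from -128/3x - 3y - 137/3 → -3y - 73/3
  leading term y: subtract (16)·m_5 from -3y - 73/3 → -28/3
  leading term 1: subtract (-4/3)·m_6 from -28/3 → 0
  remainder 0.

S(r,m_5): leading monomials are coprime, so the S-polynomial reduces to 0 (Buchberger's first criterion).
S(g_1,m_6): leading monomials are coprime, so the S-polynomial reduces to 0 (Buchberger's first criterion).
S(g_2,m_6): leading monomials are coprime, so the S-polynomial reduces to 0 (Buchberger's first criterion).
S(g_3,m_6): leading monomials are coprime, so the S-polynomial reduces to 0 (Buchberger's first criterion).
S(r,m_6): leading monomials are coprime, so the S-polynomial reduces to 0 (Buchberger's first criterion).
S(m_5,m_6): leading monomials are coprime, so the S-polynomial reduces to 0 (Buchberger's first criterion).
Every S-polynomial of the final basis reduces to 0, so we have a Gröbner basis.
Inter-reduce: drop elements whose leading term is divisible by another's, tail-reduce, and make monic.
Reduced Gröbner basis: {1}.
The reduced Gröbner basis of I + (p) is {1}: the ideal is the whole ring, so the enlarged system has no common solution — adjoining p is inconsistent.

Adjoining 2x^2 - 3/2xy + 2x + 9/8y - 5/8 makes the ideal the whole ring: the system is inconsistent.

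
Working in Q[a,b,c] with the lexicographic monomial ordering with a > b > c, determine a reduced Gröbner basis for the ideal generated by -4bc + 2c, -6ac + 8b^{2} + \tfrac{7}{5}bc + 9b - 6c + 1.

G = {ac - \tfrac{4}{3}b^{2} - \tfrac{3}{2}b + \tfrac{53}{60}c - \tfrac{1}{6}, b^{3} + \tfrac{5}{8}b^{2} - \tfrac{7}{16}b - \tfrac{1}{16}, bc - \tfrac{1}{2}c}

The reduced Gröbner basis is the canonical form of the ideal for this ordering.

f_1 = -4bc + 2c, LT = bc.
f_2 = -6ac + 8b^{2} + \tfrac{7}{5}bc + 9b - 6c + 1, LT = ac.

S(f_1,f_2): lcm = abc. S = -\tfrac{1}{2}ac + \tfrac{4}{3}b^{3} + \tfrac{7}{30}b^{2}c + \tfrac{3}{2}b^{2} - bc + \tfrac{1}{6}b.
  leading term ac: subtract (\tfrac{1}{12})·f_2 from -\tfrac{1}{2}ac + \tfrac{4}{3}b^{3} + \tfrac{7}{30}b^{2}c + \tfrac{3}{2}b^{2} - bc + \tfrac{1}{6}b → \tfrac{4}{3}b^{3} + \tfrac{7}{30}b^{2}c + \tfrac{5}{6}b^{2} - \tfrac{67}{60}bc - \tfrac{7}{12}b + \tfrac{1}{2}c - \tfrac{1}{12}
  leading term b^{3}: no divisor's leading term divides it; move \tfrac{4}{3}b^{3} to the remainder.
  leading term b^{2}c: subtract (-\tfrac{7}{120}b)·f_1 from \tfrac{7}{30}b^{2}c + \tfrac{5}{6}b^{2} - \tfrac{67}{60}bc - \tfrac{7}{12}b + \tfrac{1}{2}c - \tfrac{1}{12} → \tfrac{5}{6}b^{2} - bc - \tfrac{7}{12}b + \tfrac{1}{2}c - \tfrac{1}{12}
  leading term b^{2}: no divisor's leading term divides it; move \tfrac{5}{6}b^{2} to the remainder.
  leading term bc: subtract (\tfrac{1}{4})·f_1 from -bc - \tfrac{7}{12}b + \tfrac{1}{2}c - \tfrac{1}{12} → -\tfrac{7}{12}b - \tfrac{1}{12}
  leading term b: no divisor's leading term divides it; move -\tfrac{7}{12}b to the remainder.
  leading term 1: no divisor's leading term divides it; move -\tfrac{1}{12} to the remainder.
  remainder \tfrac{4}{3}b^{3} + \tfrac{5}{6}b^{2} - \tfrac{7}{12}b - \tfrac{1}{12} ≠ 0; add g_3 = \tfrac{4}{3}b^{3} + \tfrac{5}{6}b^{2} - \tfrac{7}{12}b - \tfrac{1}{12} to the basis.

The other S-polynomials (S(f_1,g_3), S(f_2,g_3)) all reduce to 0 modulo the current basis, so we have a Gröbner basis.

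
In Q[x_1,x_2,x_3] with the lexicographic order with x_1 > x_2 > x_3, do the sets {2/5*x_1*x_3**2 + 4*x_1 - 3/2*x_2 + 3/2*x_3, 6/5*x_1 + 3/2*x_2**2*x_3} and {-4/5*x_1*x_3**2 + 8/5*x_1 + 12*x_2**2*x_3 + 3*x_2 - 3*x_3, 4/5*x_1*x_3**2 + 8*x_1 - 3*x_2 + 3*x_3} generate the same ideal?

Yes, the ideals are equal.

Since reduced Gröbner bases are canonical representatives of ideals under a given ordering, it suffices to compute and compare them.
Buchberger on the first generating set:
f_1 = 2/5*x_1*x_3**2 + 4*x_1 - 3/2*x_2 + 3/2*x_3, LT = x_1*x_3**2.
f_2 = 6/5*x_1 + 3/2*x_2**2*x_3, LT = x_1.

S(f_1,f_2): lcm = x_1*x_3**2. S = 10*x_1 - 5/4*x_2**2*x_3**3 - 15/4*x_2 + 15/4*x_3.
  leading term x_1: subtract (25/3)·f_2 from 10*x_1 - 5/4*x_2**2*x_3**3 - 15/4*x_2 + 15/4*x_3 → -5/4*x_2**2*x_3**3 - 25/2*x_2**2*x_3 - 15/4*x_2 + 15/4*x_3
  leading term x_2**2*x_3**3: no divisor's leading term divides it; move -5/4*x_2**2*x_3**3 to the remainder.
  leading term x_2**2*x_3: no divisor's leading term divides it; move -25/2*x_2**2*x_3 to the remainder.
  leading term x_2: no divisor's leading term divides it; move -15/4*x_2 to the remainder.
  leading term x_3: no divisor's leading term divides it; move 15/4*x_3 to the remainder.
  remainder -5/4*x_2**2*x_3**3 - 25/2*x_2**2*x_3 - 15/4*x_2 + 15/4*x_3 ≠ 0; add g_3 = -5/4*x_2**2*x_3**3 - 25/2*x_2**2*x_3 - 15/4*x_2 + 15/4*x_3 to the basis.

The other S-polynomials (S(f_1,g_3), S(f_2,g_3)) all reduce to 0 modulo the current basis, so we have a Gröbner basis.
Inter-reduce: drop elements whose leading term is divisible by another's, tail-reduce, and make monic.
Reduced Gröbner basis: {x_1 + 5/4*x_2**2*x_3, x_2**2*x_3**3 + 10*x_2**2*x_3 + 3*x_2 - 3*x_3}.

Buchberger on the second generating set:
h_1 = -4/5*x_1*x_3**2 + 8/5*x_1 + 12*x_2**2*x_3 + 3*x_2 - 3*x_3, LT = x_1*x_3**2.
h_2 = 4/5*x_1*x_3**2 + 8*x_1 - 3*x_2 + 3*x_3, LT = x_1*x_3**2.

S(h_1,h_2): lcm = x_1*x_3**2. S = -12*x_1 - 15*x_2**2*x_3.
  leading term x_1: no divisor's leading term divides it; move -12*x_1 to the remainder.
  leading term x_2**2*x_3: no divisor's leading term divides it; move -15*x_2**2*x_3 to the remainder.
  remainder -12*x_1 - 15*x_2**2*x_3 ≠ 0; add k_3 = -12*x_1 - 15*x_2**2*x_3 to the basis.

S(h_1,k_3): lcm = x_1*x_3**2. S = -2*x_1 - 5/4*x_2**2*x_3**3 - 15*x_2**2*x_3 - 15/4*x_2 + 15/4*x_3.
  leading term x_1: subtract (1/6)·k_3 from -2*x_1 - 5/4*x_2**2*x_3**3 - 15*x_2**2*x_3 - 15/4*x_2 + 15/4*x_3 → -5/4*x_2**2*x_3**3 - 25/2*x_2**2*x_3 - 15/4*x_2 + 15/4*x_3
  leading term x_2**2*x_3**3: no divisor's leading term divides it; move -5/4*x_2**2*x_3**3 to the remainder.
  leading term x_2**2*x_3: no divisor's leading term divides it; move -25/2*x_2**2*x_3 to the remainder.
  leading term x_2: no divisor's leading term divides it; move -15/4*x_2 to the remainder.
  leading term x_3: no divisor's leading term divides it; move 15/4*x_3 to the remainder.
  remainder -5/4*x_2**2*x_3**3 - 25/2*x_2**2*x_3 - 15/4*x_2 + 15/4*x_3 ≠ 0; add k_4 = -5/4*x_2**2*x_3**3 - 25/2*x_2**2*x_3 - 15/4*x_2 + 15/4*x_3 to the basis.

The other S-polynomials (S(h_2,k_3), S(h_1,k_4), S(h_2,k_4), S(k_3,k_4)) all reduce to 0 modulo the current basis, so we have a Gröbner basis.
Inter-reduce: drop elements whose leading term is divisible by another's, tail-reduce, and make monic.
Reduced Gröbner basis: {x_1 + 5/4*x_2**2*x_3, x_2**2*x_3**3 + 10*x_2**2*x_3 + 3*x_2 - 3*x_3}.

Same reduced basis, so the two generating sets span the same ideal.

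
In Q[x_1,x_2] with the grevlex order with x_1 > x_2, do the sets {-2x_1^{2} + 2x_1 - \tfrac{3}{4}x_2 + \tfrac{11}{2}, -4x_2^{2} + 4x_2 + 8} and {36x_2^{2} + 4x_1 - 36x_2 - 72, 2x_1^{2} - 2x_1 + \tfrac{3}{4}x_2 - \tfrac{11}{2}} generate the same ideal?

No, the ideals differ.

Two ideals are equal iff their reduced Gröbner bases coincide (the reduced basis is unique for a fixed ordering).
Buchberger on the first generating set:
f_1 = -2x_1^{2} + 2x_1 - \tfrac{3}{4}x_2 + \tfrac{11}{2}, LT = x_1^{2}.
f_2 = -4x_2^{2} + 4x_2 + 8, LT = x_2^{2}.

S(f_1,f_2): leading monomials are coprime, so the S-polynomial reduces to 0 (Buchberger's first criterion).
Every S-polynomial of the final basis reduces to 0, so we have a Gröbner basis.
Inter-reduce: drop elements whose leading term is divisible by another's, tail-reduce, and make monic.
Reduced Gröbner basis: {x_1^{2} - x_1 + \tfrac{3}{8}x_2 - \tfrac{11}{4}, x_2^{2} - x_2 - 2}.

Buchberger on the second generating set:
h_1 = 36x_2^{2} + 4x_1 - 36x_2 - 72, LT = x_2^{2}.
h_2 = 2x_1^{2} - 2x_1 + \tfrac{3}{4}x_2 - \tfrac{11}{2}, LT = x_1^{2}.

S(h_1,h_2): leading monomials are coprime, so the S-polynomial reduces to 0 (Buchberger's first criterion).
Every S-polynomial of the final basis reduces to 0, so we have a Gröbner basis.
Inter-reduce: drop elements whose leading term is divisible by another's, tail-reduce, and make monic.
Reduced Gröbner basis: {x_1^{2} - x_1 + \tfrac{3}{8}x_2 - \tfrac{11}{4}, x_2^{2} + \tfrac{1}{9}x_1 - x_2 - 2}.

The bases are distinct; the ideals are different.
The choice of monomial ordering does not affect the verdict — as long as both bases are computed under the same ordering, their equality decides ideal equality.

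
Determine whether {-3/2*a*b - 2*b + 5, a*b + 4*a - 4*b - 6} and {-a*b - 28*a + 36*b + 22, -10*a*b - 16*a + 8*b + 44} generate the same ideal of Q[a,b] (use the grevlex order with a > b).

Two ideals are equal iff their reduced Gröbner bases coincide (the reduced basis is unique for a fixed ordering).
Buchberger on the first generating set:
f_1 = -3/2*a*b - 2*b + 5, LT = a*b.
f_2 = a*b + 4*a - 4*b - 6, LT = a*b.

S(f_1,f_2): lcm = a*b. S = -4*a + 16/3*b + 8/3.
  leading term a: no divisor's leading term divides it; move -4*a to the remainder.
  leading term b: no divisor's leading term divides it; move 16/3*b to the remainder.
  leading term 1: no divisor's leading term divides it; move 8/3 to the remainder.
  remainder -4*a + 16/3*b + 8/3 ≠ 0; add g_3 = -4*a + 16/3*b + 8/3 to the basis.

S(f_1,g_3): lcm = a*b. S = 4/3*b**2 + 2*b - 10/3.
  leading term b**2: no divisor's leading term divides it; move 4/3*b**2 to the remainder.
  leading term b: no divisor's leading term divides it; move 2*b to the remainder.
  leading term 1: no divisor's leading term divides it; move -10/3 to the remainder.
  remainder 4/3*b**2 + 2*b - 10/3 ≠ 0; add g_4 = 4/3*b**2 + 2*b - 10/3 to the basis.

S(f_2,g_3): lcm = a*b. S = 4/3*b**2 + 4*a - 10/3*b - 6.
  leading term b**2: subtract (1)·g_4 from 4/3*b**2 + 4*a - 10/3*b - 6 → 4*a - 16/3*b - 8/3
  leading term a: subtract (-1)·g_3 from 4*a - 16/3*b - 8/3 → 0
  remainder 0.

S(f_1,g_4): lcm = a*b**2. S = -3/2*a*b + 4/3*b**2 + 5/2*a - 10/3*b.
  leading term a*b: subtract (1)·f_1 from -3/2*a*b + 4/3*b**2 + 5/2*a - 10/3*b → 4/3*b**2 + 5/2*a - 4/3*b - 5
  leading term b**2: subtract (1)·g_4 from 4/3*b**2 + 5/2*a - 4/3*b - 5 → 5/2*a - 10/3*b - 5/3
  leading term a: subtract (-5/8)·g_3 from 5/2*a - 10/3*b - 5/3 → 0
  remainder 0.

S(f_2,g_4): lcm = a*b**2. S = 5/2*a*b - 4*b**2 + 5/2*a - 6*b.
  leading term a*b: subtract (-5/3)·f_1 from 5/2*a*b - 4*b**2 + 5/2*a - 6*b → -4*b**2 + 5/2*a - 28/3*b + 25/3
  leading term b**2: subtract (-3)·g_4 from -4*b**2 + 5/2*a - 28/3*b + 25/3 → 5/2*a - 10/3*b - 5/3
  leading term a: subtract (-5/8)·g_3 from 5/2*a - 10/3*b - 5/3 → 0
  remainder 0.

S(g_3,g_4): leading monomials are coprime, so the S-polynomial reduces to 0 (Buchberger's first criterion).
Every S-polynomial of the final basis reduces to 0, so we have a Gröbner basis.
Inter-reduce: drop elements whose leading term is divisible by another's, tail-reduce, and make monic.
Reduced Gröbner basis: {b**2 + 3/2*b - 5/2, a - 4/3*b - 2/3}.

Buchberger on the second generating set:
h_1 = -a*b - 28*a + 36*b + 22, LT = a*b.
h_2 = -10*a*b - 16*a + 8*b + 44, LT = a*b.

S(h_1,h_2): lcm = a*b. S = 132/5*a - 176/5*b - 88/5.
  leading term a: no divisor's leading term divides it; move 132/5*a to the remainder.
  leading term b: no divisor's leading term divides it; move -176/5*b to the remainder.
  leading term 1: no divisor's leading term divides it; move -88/5 to the remainder.
  remainder 132/5*a - 176/5*b - 88/5 ≠ 0; add k_3 = 132/5*a - 176/5*b - 88/5 to the basis.

S(h_1,k_3): lcm = a*b. S = 4/3*b**2 + 28*a - 106/3*b - 22.
  leading term b**2: no divisor's leading term divides it; move 4/3*b**2 to the remainder.
  leading term a: subtract (35/33)·k_3 from 28*a - 106/3*b - 22 → 2*b - 10/3
  leading term b: no divisor's leading term divides it; move 2*b to the remainder.
  leading term 1: no divisor's leading term divides it; move -10/3 to the remainder.
  remainder 4/3*b**2 + 2*b - 10/3 ≠ 0; add k_4 = 4/3*b**2 + 2*b - 10/3 to the basis.

S(h_2,k_3): lcm = a*b. S = 4/3*b**2 + 8/5*a - 2/15*b - 22/5.
  leading term b**2: subtract (1)·k_4 from 4/3*b**2 + 8/5*a - 2/15*b - 22/5 → 8/5*a - 32/15*b - 16/15
  leading term a: subtract (2/33)·k_3 from 8/5*a - 32/15*b - 16/15 → 0
  remainder 0.

S(h_1,k_4): lcm = a*b**2. S = 53/2*a*b - 36*b**2 + 5/2*a - 22*b.
  leading term a*b: subtract (-53/2)·h_1 from 53/2*a*b - 36*b**2 + 5/2*a - 22*b → -36*b**2 - 1479/2*a + 932*b + 583
  leading term b**2: subtract (-27)·k_4 from -36*b**2 - 1479/2*a + 932*b + 583 → -1479/2*a + 986*b + 493
  leading term a: subtract (-2465/88)·k_3 from -1479/2*a + 986*b + 493 → 0
  remainder 0.

S(h_2,k_4): lcm = a*b**2. S = 1/10*a*b - 4/5*b**2 + 5/2*a - 22/5*b.
  leading term a*b: subtract (-1/10)·h_1 from 1/10*a*b - 4/5*b**2 + 5/2*a - 22/5*b → -4/5*b**2 - 3/10*a - 4/5*b + 11/5
  leading term b**2: subtract (-3/5)·k_4 from -4/5*b**2 - 3/10*a - 4/5*b + 11/5 → -3/10*a + 2/5*b + 1/5
  leading term a: subtract (-1/88)·k_3 from -3/10*a + 2/5*b + 1/5 → 0
  remainder 0.

S(k_3,k_4): leading monomials are coprime, so the S-polynomial reduces to 0 (Buchberger's first criterion).
Every S-polynomial of the final basis reduces to 0, so we have a Gröbner basis.
Inter-reduce: drop elements whose leading term is divisible by another's, tail-reduce, and make monic.
Reduced Gröbner basis: {b**2 + 3/2*b - 5/2, a - 4/3*b - 2/3}.

These coincide, so the ideals are equal.

Yes, the ideals are equal.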